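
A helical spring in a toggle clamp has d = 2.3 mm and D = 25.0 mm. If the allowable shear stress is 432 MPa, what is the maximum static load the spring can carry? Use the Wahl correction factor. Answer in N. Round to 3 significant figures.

C = D/d = 25.0/2.3 = 10.8696
K_W = (4C−1)/(4C−4) + 0.615/C = 42.478/39.478 + 0.0566 = 1.1326
τ_max = K·8FD/(πd³) → F_max = τ_allow·πd³/(8DK)
F_max = 432·π·2.3³/(8·25.0·1.1326) = 16513/226.51 = 72.899 N

72.9 N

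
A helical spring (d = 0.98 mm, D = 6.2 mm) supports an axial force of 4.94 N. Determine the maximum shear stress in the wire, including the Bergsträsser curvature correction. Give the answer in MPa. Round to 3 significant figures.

101 MPa

Spring index C = D/d = 6.2/0.98 = 6.3265
K_B = (4C+2)/(4C−3) = 27.306/22.306 = 1.2242
τ₀ = 8FD/(πd³) = 8·4.94·6.2/(π·0.98³) = 245.024/2.9568 = 82.867 MPa
τ_max = K·τ₀ = 1.2242 × 82.867 = 101.44 MPa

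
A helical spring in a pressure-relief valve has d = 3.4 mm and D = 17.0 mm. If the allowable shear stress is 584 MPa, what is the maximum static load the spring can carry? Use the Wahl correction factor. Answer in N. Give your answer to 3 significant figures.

405 N

C = D/d = 17.0/3.4 = 5.0000
K_W = (4C−1)/(4C−4) + 0.615/C = 19.000/16.000 + 0.1230 = 1.3105
τ_max = K·8FD/(πd³) → F_max = τ_allow·πd³/(8DK)
F_max = 584·π·3.4³/(8·17.0·1.3105) = 72111/178.23 = 404.6 N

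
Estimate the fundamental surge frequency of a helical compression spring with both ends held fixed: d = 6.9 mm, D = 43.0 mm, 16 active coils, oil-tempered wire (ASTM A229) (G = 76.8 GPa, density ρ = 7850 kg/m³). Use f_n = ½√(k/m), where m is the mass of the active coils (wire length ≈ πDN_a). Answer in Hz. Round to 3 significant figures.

k = Gd⁴/(8D³N_a) = (76.8×10³)(6.9⁴)/(8·43.0³·16) = 17.106 N/mm = 17106 N/m
Wire length L = πDN_a = π·43.0·16 = 2161.4 mm
m = ρ·(πd²/4)·L = 7850 × 37.393×10⁻⁶ m² × 2.1614 m = 0.63445 kg
f_n = ½√(k/m) = 0.5·√(17106/0.63445) = 0.5·√(26962) = 82.1 Hz

82.1 Hz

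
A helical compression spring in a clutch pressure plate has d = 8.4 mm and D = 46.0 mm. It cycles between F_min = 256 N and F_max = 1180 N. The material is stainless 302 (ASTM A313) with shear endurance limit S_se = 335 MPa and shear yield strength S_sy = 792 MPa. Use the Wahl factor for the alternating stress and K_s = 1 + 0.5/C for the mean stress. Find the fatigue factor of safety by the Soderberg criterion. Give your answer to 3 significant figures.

1.84

C = D/d = 46.0/8.4 = 5.4762; K_W = (4C−1)/(4C−4)+0.615/C = 1.2799; K_s = 1+0.5/C = 1.0913
F_a = (F_max−F_min)/2 = 462 N; F_m = (F_max+F_min)/2 = 718 N
τ_a = K_W·8F_aD/(πd³) = 1.2799 × 91.307 = 116.86 MPa
τ_m = K_s·8F_mD/(πd³) = 1.0913 × 141.9 = 154.86 MPa
Soderberg: 1/n_f = τ_a/S_se + τ_m/S_sy = 116.86/335 + 154.86/792 = 0.34883 + 0.19553 = 0.54436
n_f = 1/0.54436 = 1.837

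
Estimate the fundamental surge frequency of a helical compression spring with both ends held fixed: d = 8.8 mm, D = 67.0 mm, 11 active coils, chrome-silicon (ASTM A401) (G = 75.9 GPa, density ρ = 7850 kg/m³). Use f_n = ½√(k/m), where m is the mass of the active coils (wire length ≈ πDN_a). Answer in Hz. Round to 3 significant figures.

k = Gd⁴/(8D³N_a) = (75.9×10³)(8.8⁴)/(8·67.0³·11) = 17.198 N/mm = 17198 N/m
Wire length L = πDN_a = π·67.0·11 = 2315.4 mm
m = ρ·(πd²/4)·L = 7850 × 60.821×10⁻⁶ m² × 2.3154 m = 1.1055 kg
f_n = ½√(k/m) = 0.5·√(17198/1.1055) = 0.5·√(15557) = 62.364 Hz

62.4 Hz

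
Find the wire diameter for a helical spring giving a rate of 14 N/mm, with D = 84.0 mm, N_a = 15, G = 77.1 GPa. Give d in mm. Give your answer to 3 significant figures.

d = (8D³N_a·k / G)^(1/4) = (8·84.0³·15·14 / (77.1×10³))^0.25
  = (12915)^0.25 = 10.6604 mm

10.7 mm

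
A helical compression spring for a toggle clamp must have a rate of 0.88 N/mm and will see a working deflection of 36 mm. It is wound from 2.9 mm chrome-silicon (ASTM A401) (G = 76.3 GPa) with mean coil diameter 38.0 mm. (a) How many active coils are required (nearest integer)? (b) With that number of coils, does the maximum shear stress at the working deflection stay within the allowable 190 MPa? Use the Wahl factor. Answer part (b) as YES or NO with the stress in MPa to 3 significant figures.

(a) 14 coils; (b) YES, τ_max = 139 MPa

N_a = Gd⁴/(8D³k) = (76.3×10³)(2.9⁴)/(8·38.0³·0.88) = 13.97 → N_a = 14
Actual rate k = Gd⁴/(8D³·14) = 0.87811 N/mm
Working load F = kδ = 0.87811·36 = 31.612 N
C = 38.0/2.9 = 13.1034; K_W = (4C−1)/(4C−4)+0.615/C = 1.1089
τ_max = K_W·8FD/(πd³) = 1.1089·125.42 = 139.08 MPa
τ_max ≤ 190 MPa → acceptable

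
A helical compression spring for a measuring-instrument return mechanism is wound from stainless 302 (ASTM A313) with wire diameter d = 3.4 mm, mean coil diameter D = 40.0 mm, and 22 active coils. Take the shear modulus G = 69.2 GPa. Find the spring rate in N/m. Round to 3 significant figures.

821 N/m

k = Gd⁴/(8D³N_a) = (69.2×10³ × 3.4⁴) / (8 × 40.0³ × 22)
  = 9.24745e+06 / 1.1264e+07 = 0.82097 N/mm = 820.97 N/m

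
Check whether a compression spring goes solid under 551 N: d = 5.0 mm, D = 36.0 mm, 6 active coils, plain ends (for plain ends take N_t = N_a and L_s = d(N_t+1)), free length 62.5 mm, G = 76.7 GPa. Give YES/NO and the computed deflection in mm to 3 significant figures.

NO, δ = 25.7 mm

k = Gd⁴/(8D³N_a) = (76.7×10³)(5.0⁴)/(8·36.0³·6) = 21.406 N/mm
N_t = 6; L_s = 5.0·7 = 35 mm; δ_solid = L₀ − L_s = 62.5 − 35 = 27.5 mm
δ = F/k = 551/21.406 = 25.741 mm
δ < δ_solid → spring does not go solid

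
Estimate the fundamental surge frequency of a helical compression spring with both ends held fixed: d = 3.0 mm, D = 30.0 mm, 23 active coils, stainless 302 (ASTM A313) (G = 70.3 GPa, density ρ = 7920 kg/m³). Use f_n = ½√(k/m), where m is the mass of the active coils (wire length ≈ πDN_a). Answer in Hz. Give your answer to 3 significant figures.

48.6 Hz

k = Gd⁴/(8D³N_a) = (70.3×10³)(3.0⁴)/(8·30.0³·23) = 1.1462 N/mm = 1146.2 N/m
Wire length L = πDN_a = π·30.0·23 = 2167.7 mm
m = ρ·(πd²/4)·L = 7920 × 7.0686×10⁻⁶ m² × 2.1677 m = 0.12135 kg
f_n = ½√(k/m) = 0.5·√(1146.2/0.12135) = 0.5·√(9445) = 48.593 Hz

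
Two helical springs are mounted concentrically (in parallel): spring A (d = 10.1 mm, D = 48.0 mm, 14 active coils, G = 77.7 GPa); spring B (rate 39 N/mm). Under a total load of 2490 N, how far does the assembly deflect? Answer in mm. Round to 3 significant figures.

23.9 mm

k_A = Gd⁴/(8D³N_a) = (77.7×10³)(10.1⁴)/(8·48.0³·14) = 65.278 N/mm
Parallel: k_eq = 65.278 + 39 = 104.28 N/mm
δ = F/k_eq = 2490/104.28 = 23.879 mm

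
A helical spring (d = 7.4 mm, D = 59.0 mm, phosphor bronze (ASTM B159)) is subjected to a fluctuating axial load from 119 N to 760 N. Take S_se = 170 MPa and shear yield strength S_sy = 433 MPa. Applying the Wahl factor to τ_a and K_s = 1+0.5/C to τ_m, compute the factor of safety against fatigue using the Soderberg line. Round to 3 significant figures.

C = D/d = 59.0/7.4 = 7.9730; K_W = (4C−1)/(4C−4)+0.615/C = 1.1847; K_s = 1+0.5/C = 1.0627
F_a = (F_max−F_min)/2 = 320.5 N; F_m = (F_max+F_min)/2 = 439.5 N
τ_a = K_W·8F_aD/(πd³) = 1.1847 × 118.83 = 140.78 MPa
τ_m = K_s·8F_mD/(πd³) = 1.0627 × 162.95 = 173.17 MPa
Soderberg: 1/n_f = τ_a/S_se + τ_m/S_sy = 140.78/170 + 173.17/433 = 0.82810 + 0.39993 = 1.228
n_f = 1/1.228 = 0.8143

0.814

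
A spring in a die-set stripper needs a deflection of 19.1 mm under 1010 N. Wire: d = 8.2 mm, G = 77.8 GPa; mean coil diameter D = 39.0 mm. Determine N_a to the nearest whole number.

Required rate k = F/δ = 1010/19.1 = 52.88 N/mm
N_a = Gd⁴/(8D³k) = (77.8×10³ × 8.2⁴)/(8 × 39.0³ × 52.88)
    = 3.51751e+08 / 2.50941e+07 = 14.02 → 14 coils

14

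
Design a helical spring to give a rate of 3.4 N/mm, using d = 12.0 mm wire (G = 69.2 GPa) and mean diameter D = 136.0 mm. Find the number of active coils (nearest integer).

N_a = Gd⁴/(8D³k) = (69.2×10³ × 12.0⁴)/(8 × 136.0³ × 3.4)
    = 1.43493e+09 / 6.84204e+07 = 20.97 → 21 coils

21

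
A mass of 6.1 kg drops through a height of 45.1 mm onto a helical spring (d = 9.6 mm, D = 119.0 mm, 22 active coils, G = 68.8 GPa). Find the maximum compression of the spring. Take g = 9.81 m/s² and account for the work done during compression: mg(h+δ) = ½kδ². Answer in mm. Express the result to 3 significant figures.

90.9 mm

k = Gd⁴/(8D³N_a) = (68.8×10³)(9.6⁴)/(8·119.0³·22) = 1.9702 N/mm
W = mg = 6.1 × 9.81 = 59.841 N
½kδ² − Wδ − Wh = 0 → δ = (W + √(W² + 2kWh))/k
δ = (59.841 + √(3580.9 + 10634.7))/1.9702 = (59.841 + 119.23)/1.9702 = 90.887 mm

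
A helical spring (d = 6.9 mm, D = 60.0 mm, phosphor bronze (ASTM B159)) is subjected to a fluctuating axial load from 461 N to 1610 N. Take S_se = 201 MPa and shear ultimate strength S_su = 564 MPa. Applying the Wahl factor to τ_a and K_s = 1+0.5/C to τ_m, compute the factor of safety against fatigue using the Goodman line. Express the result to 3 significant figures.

0.407

C = D/d = 60.0/6.9 = 8.6957; K_W = (4C−1)/(4C−4)+0.615/C = 1.1682; K_s = 1+0.5/C = 1.0575
F_a = (F_max−F_min)/2 = 574.5 N; F_m = (F_max+F_min)/2 = 1035.5 N
τ_a = K_W·8F_aD/(πd³) = 1.1682 × 267.2 = 312.14 MPa
τ_m = K_s·8F_mD/(πd³) = 1.0575 × 481.61 = 509.3 MPa
Goodman: 1/n_f = τ_a/S_se + τ_m/S_su = 312.14/201 + 509.3/564 = 1.55292 + 0.90302 = 2.4559
n_f = 1/2.4559 = 0.4072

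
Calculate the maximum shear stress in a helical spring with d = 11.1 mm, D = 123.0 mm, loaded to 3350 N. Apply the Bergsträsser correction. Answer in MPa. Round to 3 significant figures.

Spring index C = D/d = 123.0/11.1 = 11.0811
K_B = (4C+2)/(4C−3) = 46.324/41.324 = 1.1210
τ₀ = 8FD/(πd³) = 8·3350·123.0/(π·11.1³) = 3.2964e+06/4296.5 = 767.22 MPa
τ_max = K·τ₀ = 1.1210 × 767.22 = 860.05 MPa

860 MPa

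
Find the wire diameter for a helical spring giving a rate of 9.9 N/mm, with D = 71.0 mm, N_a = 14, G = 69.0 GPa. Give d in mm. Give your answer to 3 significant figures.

8.71 mm

d = (8D³N_a·k / G)^(1/4) = (8·71.0³·14·9.9 / (69.0×10³))^0.25
  = (5751.5)^0.25 = 8.7085 mm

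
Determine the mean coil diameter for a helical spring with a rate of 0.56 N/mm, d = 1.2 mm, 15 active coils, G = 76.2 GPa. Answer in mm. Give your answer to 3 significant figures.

13.3 mm

D = (Gd⁴/(8N_a·k))^(1/3) = (76.2×10³·1.2⁴/(8·15·0.56))^(1/3)
  = (2351.31)^(1/3) = 13.2975 mm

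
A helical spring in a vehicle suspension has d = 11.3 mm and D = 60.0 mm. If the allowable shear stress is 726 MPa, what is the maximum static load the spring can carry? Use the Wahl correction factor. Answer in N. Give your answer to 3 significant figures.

C = D/d = 60.0/11.3 = 5.3097
K_W = (4C−1)/(4C−4) + 0.615/C = 20.239/17.239 + 0.1158 = 1.2898
τ_max = K·8FD/(πd³) → F_max = τ_allow·πd³/(8DK)
F_max = 726·π·11.3³/(8·60.0·1.2898) = 3.291e+06/619.13 = 5315.5 N

5320 N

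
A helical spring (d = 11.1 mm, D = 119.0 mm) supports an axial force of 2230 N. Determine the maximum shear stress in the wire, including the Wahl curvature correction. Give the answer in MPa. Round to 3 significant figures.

Spring index C = D/d = 119.0/11.1 = 10.7207
K_W = (4C−1)/(4C−4) + 0.615/C = 41.883/38.883 + 0.0574 = 1.1345
τ₀ = 8FD/(πd³) = 8·2230·119.0/(π·11.1³) = 2.12296e+06/4296.5 = 494.11 MPa
τ_max = K·τ₀ = 1.1345 × 494.11 = 560.58 MPa

561 MPa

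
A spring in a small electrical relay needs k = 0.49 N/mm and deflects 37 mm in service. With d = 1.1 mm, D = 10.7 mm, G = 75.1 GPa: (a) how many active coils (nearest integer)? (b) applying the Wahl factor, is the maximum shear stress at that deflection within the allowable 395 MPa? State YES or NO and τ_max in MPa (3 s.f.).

N_a = Gd⁴/(8D³k) = (75.1×10³)(1.1⁴)/(8·10.7³·0.49) = 22.9 → N_a = 23
Actual rate k = Gd⁴/(8D³·23) = 0.4878 N/mm
Working load F = kδ = 0.4878·37 = 18.049 N
C = 10.7/1.1 = 9.7273; K_W = (4C−1)/(4C−4)+0.615/C = 1.1492
τ_max = K_W·8FD/(πd³) = 1.1492·369.48 = 424.59 MPa
τ_max > 395 MPa → exceeds allowable

(a) 23 coils; (b) NO, τ_max = 425 MPa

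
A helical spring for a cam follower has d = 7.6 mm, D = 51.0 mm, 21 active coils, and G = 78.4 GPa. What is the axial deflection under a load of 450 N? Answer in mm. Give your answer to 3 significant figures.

k = Gd⁴/(8D³N_a) = (78.4×10³)(7.6⁴)/(8·51.0³·21) = 11.737 N/mm
δ = F/k = 450 / 11.737 = 38.341 mm

38.3 mm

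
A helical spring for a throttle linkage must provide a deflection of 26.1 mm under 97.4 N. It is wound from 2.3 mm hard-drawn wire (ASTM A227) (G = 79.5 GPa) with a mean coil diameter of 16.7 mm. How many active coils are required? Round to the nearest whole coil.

Required rate k = F/δ = 97.4/26.1 = 3.7318 N/mm
N_a = Gd⁴/(8D³k) = (79.5×10³ × 2.3⁴)/(8 × 16.7³ × 3.7318)
    = 2.22474e+06 / 139046 = 16 → 16 coils

16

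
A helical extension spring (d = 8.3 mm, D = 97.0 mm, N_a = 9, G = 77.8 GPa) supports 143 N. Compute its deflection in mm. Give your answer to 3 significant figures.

25.5 mm

k = Gd⁴/(8D³N_a) = (77.8×10³)(8.3⁴)/(8·97.0³·9) = 5.6188 N/mm
δ = F/k = 143 / 5.6188 = 25.45 mm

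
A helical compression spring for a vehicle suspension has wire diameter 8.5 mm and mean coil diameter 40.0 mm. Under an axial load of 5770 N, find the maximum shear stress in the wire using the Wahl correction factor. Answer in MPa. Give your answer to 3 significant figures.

Spring index C = D/d = 40.0/8.5 = 4.7059
K_W = (4C−1)/(4C−4) + 0.615/C = 17.824/14.824 + 0.1307 = 1.3331
τ₀ = 8FD/(πd³) = 8·5770·40.0/(π·8.5³) = 1.8464e+06/1929.3 = 957.02 MPa
τ_max = K·τ₀ = 1.3331 × 957.02 = 1275.8 MPa

1280 MPa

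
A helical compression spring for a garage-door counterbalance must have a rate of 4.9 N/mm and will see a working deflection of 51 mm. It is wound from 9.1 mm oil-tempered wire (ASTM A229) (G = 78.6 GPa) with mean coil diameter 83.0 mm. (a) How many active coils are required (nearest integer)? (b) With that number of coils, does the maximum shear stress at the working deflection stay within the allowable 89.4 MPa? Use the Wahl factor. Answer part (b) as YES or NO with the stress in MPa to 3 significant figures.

N_a = Gd⁴/(8D³k) = (78.6×10³)(9.1⁴)/(8·83.0³·4.9) = 24.05 → N_a = 24
Actual rate k = Gd⁴/(8D³·24) = 4.9097 N/mm
Working load F = kδ = 4.9097·51 = 250.39 N
C = 83.0/9.1 = 9.1209; K_W = (4C−1)/(4C−4)+0.615/C = 1.1598
τ_max = K_W·8FD/(πd³) = 1.1598·70.229 = 81.45 MPa
τ_max ≤ 89.4 MPa → acceptable

(a) 24 coils; (b) YES, τ_max = 81.5 MPa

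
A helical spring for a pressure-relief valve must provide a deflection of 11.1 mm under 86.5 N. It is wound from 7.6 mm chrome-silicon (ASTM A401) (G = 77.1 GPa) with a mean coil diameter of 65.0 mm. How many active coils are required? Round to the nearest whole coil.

15

Required rate k = F/δ = 86.5/11.1 = 7.7928 N/mm
N_a = Gd⁴/(8D³k) = (77.1×10³ × 7.6⁴)/(8 × 65.0³ × 7.7928)
    = 2.57222e+08 / 1.71208e+07 = 15.02 → 15 coils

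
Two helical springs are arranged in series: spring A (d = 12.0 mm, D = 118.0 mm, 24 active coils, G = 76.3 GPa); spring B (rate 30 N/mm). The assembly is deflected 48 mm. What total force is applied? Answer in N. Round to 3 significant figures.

k_A = Gd⁴/(8D³N_a) = (76.3×10³)(12.0⁴)/(8·118.0³·24) = 5.0154 N/mm
Series: 1/k_eq = 1/5.0154 + 1/30 = 0.23272; k_eq = 4.297 N/mm
F = k_eq·δ = 4.297·48 = 206.26 N

206 N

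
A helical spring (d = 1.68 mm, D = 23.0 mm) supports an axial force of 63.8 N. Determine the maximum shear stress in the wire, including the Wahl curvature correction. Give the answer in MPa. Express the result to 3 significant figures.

Spring index C = D/d = 23.0/1.68 = 13.6905
K_W = (4C−1)/(4C−4) + 0.615/C = 53.762/50.762 + 0.0449 = 1.1040
τ₀ = 8FD/(πd³) = 8·63.8·23.0/(π·1.68³) = 11739.2/14.896 = 788.06 MPa
τ_max = K·τ₀ = 1.1040 × 788.06 = 870.04 MPa

870 MPa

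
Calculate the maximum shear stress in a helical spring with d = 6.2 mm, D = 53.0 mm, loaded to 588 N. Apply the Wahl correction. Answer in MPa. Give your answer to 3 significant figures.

Spring index C = D/d = 53.0/6.2 = 8.5484
K_W = (4C−1)/(4C−4) + 0.615/C = 33.194/30.194 + 0.0719 = 1.1713
τ₀ = 8FD/(πd³) = 8·588·53.0/(π·6.2³) = 249312/748.73 = 332.98 MPa
τ_max = K·τ₀ = 1.1713 × 332.98 = 390.02 MPa

390 MPa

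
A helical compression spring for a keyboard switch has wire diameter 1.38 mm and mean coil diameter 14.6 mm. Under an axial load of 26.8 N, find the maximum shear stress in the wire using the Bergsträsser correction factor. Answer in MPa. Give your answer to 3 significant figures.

427 MPa

Spring index C = D/d = 14.6/1.38 = 10.5797
K_B = (4C+2)/(4C−3) = 44.319/39.319 = 1.1272
τ₀ = 8FD/(πd³) = 8·26.8·14.6/(π·1.38³) = 3130.24/8.2563 = 379.13 MPa
τ_max = K·τ₀ = 1.1272 × 379.13 = 427.34 MPa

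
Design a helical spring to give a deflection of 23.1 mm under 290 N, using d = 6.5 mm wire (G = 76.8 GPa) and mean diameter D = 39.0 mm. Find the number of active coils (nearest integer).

Required rate k = F/δ = 290/23.1 = 12.554 N/mm
N_a = Gd⁴/(8D³k) = (76.8×10³ × 6.5⁴)/(8 × 39.0³ × 12.554)
    = 1.37093e+08 / 5.95758e+06 = 23.01 → 23 coils

23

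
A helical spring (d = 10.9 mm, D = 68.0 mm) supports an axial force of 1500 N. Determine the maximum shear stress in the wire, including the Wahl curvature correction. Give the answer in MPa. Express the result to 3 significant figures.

Spring index C = D/d = 68.0/10.9 = 6.2385
K_W = (4C−1)/(4C−4) + 0.615/C = 23.954/20.954 + 0.0986 = 1.2418
τ₀ = 8FD/(πd³) = 8·1500·68.0/(π·10.9³) = 816000/4068.5 = 200.57 MPa
τ_max = K·τ₀ = 1.2418 × 200.57 = 249.05 MPa

249 MPa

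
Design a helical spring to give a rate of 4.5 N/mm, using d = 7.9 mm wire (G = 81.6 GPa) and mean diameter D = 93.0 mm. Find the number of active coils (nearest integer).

N_a = Gd⁴/(8D³k) = (81.6×10³ × 7.9⁴)/(8 × 93.0³ × 4.5)
    = 3.17833e+08 / 2.89569e+07 = 10.98 → 11 coils

11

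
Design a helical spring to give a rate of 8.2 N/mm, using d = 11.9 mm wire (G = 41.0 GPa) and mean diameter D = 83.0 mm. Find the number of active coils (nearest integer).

22

N_a = Gd⁴/(8D³k) = (41.0×10³ × 11.9⁴)/(8 × 83.0³ × 8.2)
    = 8.22189e+08 / 3.75092e+07 = 21.92 → 22 coils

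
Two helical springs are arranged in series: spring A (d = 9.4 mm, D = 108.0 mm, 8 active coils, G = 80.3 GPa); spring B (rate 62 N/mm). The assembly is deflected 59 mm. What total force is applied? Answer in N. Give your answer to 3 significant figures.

k_A = Gd⁴/(8D³N_a) = (80.3×10³)(9.4⁴)/(8·108.0³·8) = 7.7763 N/mm
Series: 1/k_eq = 1/7.7763 + 1/62 = 0.14472; k_eq = 6.9097 N/mm
F = k_eq·δ = 6.9097·59 = 407.67 N

408 N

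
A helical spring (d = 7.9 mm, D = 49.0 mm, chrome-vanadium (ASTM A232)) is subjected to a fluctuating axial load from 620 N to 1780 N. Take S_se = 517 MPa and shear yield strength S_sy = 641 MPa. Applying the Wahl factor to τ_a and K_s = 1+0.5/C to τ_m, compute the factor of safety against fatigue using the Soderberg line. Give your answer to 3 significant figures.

C = D/d = 49.0/7.9 = 6.2025; K_W = (4C−1)/(4C−4)+0.615/C = 1.2433; K_s = 1+0.5/C = 1.0806
F_a = (F_max−F_min)/2 = 580 N; F_m = (F_max+F_min)/2 = 1200 N
τ_a = K_W·8F_aD/(πd³) = 1.2433 × 146.79 = 182.5 MPa
τ_m = K_s·8F_mD/(πd³) = 1.0806 × 303.69 = 328.18 MPa
Soderberg: 1/n_f = τ_a/S_se + τ_m/S_sy = 182.5/517 + 328.18/641 = 0.35300 + 0.51197 = 0.86497
n_f = 1/0.86497 = 1.156

1.16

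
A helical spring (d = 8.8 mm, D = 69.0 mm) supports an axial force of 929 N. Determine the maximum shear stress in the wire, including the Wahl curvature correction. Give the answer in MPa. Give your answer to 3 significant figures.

Spring index C = D/d = 69.0/8.8 = 7.8409
K_W = (4C−1)/(4C−4) + 0.615/C = 30.364/27.364 + 0.0784 = 1.1881
τ₀ = 8FD/(πd³) = 8·929·69.0/(π·8.8³) = 512808/2140.9 = 239.53 MPa
τ_max = K·τ₀ = 1.1881 × 239.53 = 284.58 MPa

285 MPa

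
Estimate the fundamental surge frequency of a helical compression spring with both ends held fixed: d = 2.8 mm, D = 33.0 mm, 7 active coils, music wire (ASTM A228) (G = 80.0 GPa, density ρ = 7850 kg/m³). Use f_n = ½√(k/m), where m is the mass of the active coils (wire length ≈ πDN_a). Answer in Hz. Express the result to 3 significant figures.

132 Hz

k = Gd⁴/(8D³N_a) = (80.0×10³)(2.8⁴)/(8·33.0³·7) = 2.4434 N/mm = 2443.4 N/m
Wire length L = πDN_a = π·33.0·7 = 725.71 mm
m = ρ·(πd²/4)·L = 7850 × 6.1575×10⁻⁶ m² × 0.72571 m = 0.035078 kg
f_n = ½√(k/m) = 0.5·√(2443.4/0.035078) = 0.5·√(69655) = 131.96 Hz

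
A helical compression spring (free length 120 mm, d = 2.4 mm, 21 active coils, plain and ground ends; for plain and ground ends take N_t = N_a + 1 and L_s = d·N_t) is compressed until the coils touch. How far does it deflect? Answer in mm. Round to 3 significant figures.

67.2 mm

N_t = 22; L_s = 2.4·22 = 52.8 mm
δ_solid = L₀ − L_s = 120 − 52.8 = 67.2 mm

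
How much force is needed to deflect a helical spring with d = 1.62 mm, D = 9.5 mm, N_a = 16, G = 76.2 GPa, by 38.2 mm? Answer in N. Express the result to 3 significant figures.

k = Gd⁴/(8D³N_a) = (76.2×10³)(1.62⁴)/(8·9.5³·16) = 4.7823 N/mm
F = k·δ = 4.7823 × 38.2 = 182.68 N

183 N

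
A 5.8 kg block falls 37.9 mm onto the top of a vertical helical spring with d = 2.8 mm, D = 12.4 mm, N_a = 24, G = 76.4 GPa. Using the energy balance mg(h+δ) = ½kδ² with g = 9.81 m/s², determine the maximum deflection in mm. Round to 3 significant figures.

23.3 mm

k = Gd⁴/(8D³N_a) = (76.4×10³)(2.8⁴)/(8·12.4³·24) = 12.828 N/mm
W = mg = 5.8 × 9.81 = 56.898 N
½kδ² − Wδ − Wh = 0 → δ = (W + √(W² + 2kWh))/k
δ = (56.898 + √(3237.4 + 55325.5))/12.828 = (56.898 + 242)/12.828 = 23.3 mm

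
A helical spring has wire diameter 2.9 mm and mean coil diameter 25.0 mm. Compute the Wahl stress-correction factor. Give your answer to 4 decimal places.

C = D/d = 25.0/2.9 = 8.6207
K_W = (4C−1)/(4C−4) + 0.615/C = 33.483/30.483 + 0.0713 = 1.1698

1.1698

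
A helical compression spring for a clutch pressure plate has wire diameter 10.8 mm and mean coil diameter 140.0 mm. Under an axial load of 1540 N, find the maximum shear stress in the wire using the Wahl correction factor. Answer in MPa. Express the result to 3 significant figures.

484 MPa

Spring index C = D/d = 140.0/10.8 = 12.9630
K_W = (4C−1)/(4C−4) + 0.615/C = 50.852/47.852 + 0.0474 = 1.1101
τ₀ = 8FD/(πd³) = 8·1540·140.0/(π·10.8³) = 1.7248e+06/3957.5 = 435.83 MPa
τ_max = K·τ₀ = 1.1101 × 435.83 = 483.83 MPa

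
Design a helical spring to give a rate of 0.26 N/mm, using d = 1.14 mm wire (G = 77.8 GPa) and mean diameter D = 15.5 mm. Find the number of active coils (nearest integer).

N_a = Gd⁴/(8D³k) = (77.8×10³ × 1.14⁴)/(8 × 15.5³ × 0.26)
    = 131401 / 7745.66 = 16.96 → 17 coils

17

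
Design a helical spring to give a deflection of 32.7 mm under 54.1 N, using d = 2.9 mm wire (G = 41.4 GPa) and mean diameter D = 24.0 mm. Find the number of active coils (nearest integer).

16

Required rate k = F/δ = 54.1/32.7 = 1.6544 N/mm
N_a = Gd⁴/(8D³k) = (41.4×10³ × 2.9⁴)/(8 × 24.0³ × 1.6544)
    = 2.92814e+06 / 182967 = 16 → 16 coils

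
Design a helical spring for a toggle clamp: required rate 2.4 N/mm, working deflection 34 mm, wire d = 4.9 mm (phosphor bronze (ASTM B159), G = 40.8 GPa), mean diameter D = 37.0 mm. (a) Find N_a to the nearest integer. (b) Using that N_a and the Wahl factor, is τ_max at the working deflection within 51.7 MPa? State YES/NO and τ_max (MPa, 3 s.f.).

(a) 24 coils; (b) NO, τ_max = 78.8 MPa

N_a = Gd⁴/(8D³k) = (40.8×10³)(4.9⁴)/(8·37.0³·2.4) = 24.18 → N_a = 24
Actual rate k = Gd⁴/(8D³·24) = 2.4185 N/mm
Working load F = kδ = 2.4185·34 = 82.227 N
C = 37.0/4.9 = 7.5510; K_W = (4C−1)/(4C−4)+0.615/C = 1.1959
τ_max = K_W·8FD/(πd³) = 1.1959·65.852 = 78.755 MPa
τ_max > 51.7 MPa → exceeds allowable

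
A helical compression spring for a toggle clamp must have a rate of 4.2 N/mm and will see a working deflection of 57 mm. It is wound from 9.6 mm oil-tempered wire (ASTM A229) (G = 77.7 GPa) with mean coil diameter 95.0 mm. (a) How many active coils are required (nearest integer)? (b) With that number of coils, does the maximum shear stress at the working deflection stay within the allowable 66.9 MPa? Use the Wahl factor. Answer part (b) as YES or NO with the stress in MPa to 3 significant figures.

N_a = Gd⁴/(8D³k) = (77.7×10³)(9.6⁴)/(8·95.0³·4.2) = 22.91 → N_a = 23
Actual rate k = Gd⁴/(8D³·23) = 4.1833 N/mm
Working load F = kδ = 4.1833·57 = 238.45 N
C = 95.0/9.6 = 9.8958; K_W = (4C−1)/(4C−4)+0.615/C = 1.1465
τ_max = K_W·8FD/(πd³) = 1.1465·65.199 = 74.748 MPa
τ_max > 66.9 MPa → exceeds allowable

(a) 23 coils; (b) NO, τ_max = 74.7 MPa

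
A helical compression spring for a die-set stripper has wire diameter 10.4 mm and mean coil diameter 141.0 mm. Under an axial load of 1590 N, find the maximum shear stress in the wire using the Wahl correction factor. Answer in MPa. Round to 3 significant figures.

Spring index C = D/d = 141.0/10.4 = 13.5577
K_W = (4C−1)/(4C−4) + 0.615/C = 53.231/50.231 + 0.0454 = 1.1051
τ₀ = 8FD/(πd³) = 8·1590·141.0/(π·10.4³) = 1.79352e+06/3533.9 = 507.52 MPa
τ_max = K·τ₀ = 1.1051 × 507.52 = 560.86 MPa

561 MPa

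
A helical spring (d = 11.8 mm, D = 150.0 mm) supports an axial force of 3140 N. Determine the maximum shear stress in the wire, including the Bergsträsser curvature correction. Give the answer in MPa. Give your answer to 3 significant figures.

Spring index C = D/d = 150.0/11.8 = 12.7119
K_B = (4C+2)/(4C−3) = 52.847/47.847 = 1.1045
τ₀ = 8FD/(πd³) = 8·3140·150.0/(π·11.8³) = 3.768e+06/5161.7 = 729.99 MPa
τ_max = K·τ₀ = 1.1045 × 729.99 = 806.27 MPa

806 MPa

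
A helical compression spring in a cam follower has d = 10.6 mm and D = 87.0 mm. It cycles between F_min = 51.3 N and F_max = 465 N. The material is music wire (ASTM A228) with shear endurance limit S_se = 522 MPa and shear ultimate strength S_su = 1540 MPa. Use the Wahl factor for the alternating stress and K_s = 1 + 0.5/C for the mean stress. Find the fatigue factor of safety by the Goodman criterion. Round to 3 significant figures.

8.33

C = D/d = 87.0/10.6 = 8.2075; K_W = (4C−1)/(4C−4)+0.615/C = 1.1790; K_s = 1+0.5/C = 1.0609
F_a = (F_max−F_min)/2 = 206.85 N; F_m = (F_max+F_min)/2 = 258.15 N
τ_a = K_W·8F_aD/(πd³) = 1.1790 × 38.477 = 45.364 MPa
τ_m = K_s·8F_mD/(πd³) = 1.0609 × 48.019 = 50.944 MPa
Goodman: 1/n_f = τ_a/S_se + τ_m/S_su = 45.364/522 + 50.944/1540 = 0.08690 + 0.03308 = 0.11998
n_f = 1/0.11998 = 8.334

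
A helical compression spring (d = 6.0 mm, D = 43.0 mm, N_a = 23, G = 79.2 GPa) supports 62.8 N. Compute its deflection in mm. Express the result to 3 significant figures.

8.95 mm

k = Gd⁴/(8D³N_a) = (79.2×10³)(6.0⁴)/(8·43.0³·23) = 7.0163 N/mm
δ = F/k = 62.8 / 7.0163 = 8.9506 mm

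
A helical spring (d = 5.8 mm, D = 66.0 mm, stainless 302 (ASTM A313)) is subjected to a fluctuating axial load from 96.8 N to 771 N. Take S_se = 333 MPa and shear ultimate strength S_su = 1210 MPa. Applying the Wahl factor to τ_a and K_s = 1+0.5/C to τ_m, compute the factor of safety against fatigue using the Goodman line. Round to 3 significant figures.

0.767

C = D/d = 66.0/5.8 = 11.3793; K_W = (4C−1)/(4C−4)+0.615/C = 1.1263; K_s = 1+0.5/C = 1.0439
F_a = (F_max−F_min)/2 = 337.1 N; F_m = (F_max+F_min)/2 = 433.9 N
τ_a = K_W·8F_aD/(πd³) = 1.1263 × 290.37 = 327.05 MPa
τ_m = K_s·8F_mD/(πd³) = 1.0439 × 373.76 = 390.18 MPa
Goodman: 1/n_f = τ_a/S_se + τ_m/S_su = 327.05/333 + 390.18/1210 = 0.98213 + 0.32246 = 1.3046
n_f = 1/1.3046 = 0.7665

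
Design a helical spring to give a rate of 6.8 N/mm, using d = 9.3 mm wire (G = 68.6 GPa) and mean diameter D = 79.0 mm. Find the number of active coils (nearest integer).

19

N_a = Gd⁴/(8D³k) = (68.6×10³ × 9.3⁴)/(8 × 79.0³ × 6.8)
    = 5.13164e+08 / 2.68213e+07 = 19.13 → 19 coils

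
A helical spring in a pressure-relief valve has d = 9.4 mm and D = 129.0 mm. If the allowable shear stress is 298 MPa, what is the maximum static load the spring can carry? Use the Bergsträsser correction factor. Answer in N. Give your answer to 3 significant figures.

687 N

C = D/d = 129.0/9.4 = 13.7234
K_B = (4C+2)/(4C−3) = 56.894/51.894 = 1.0964
τ_max = K·8FD/(πd³) → F_max = τ_allow·πd³/(8DK)
F_max = 298·π·9.4³/(8·129.0·1.0964) = 7.7759e+05/1131.4 = 687.26 N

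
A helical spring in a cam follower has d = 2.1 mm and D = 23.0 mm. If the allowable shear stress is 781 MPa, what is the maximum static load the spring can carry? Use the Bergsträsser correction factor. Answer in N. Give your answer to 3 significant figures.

110 N

C = D/d = 23.0/2.1 = 10.9524
K_B = (4C+2)/(4C−3) = 45.810/40.810 = 1.1225
τ_max = K·8FD/(πd³) → F_max = τ_allow·πd³/(8DK)
F_max = 781·π·2.1³/(8·23.0·1.1225) = 22723/206.54 = 110.01 N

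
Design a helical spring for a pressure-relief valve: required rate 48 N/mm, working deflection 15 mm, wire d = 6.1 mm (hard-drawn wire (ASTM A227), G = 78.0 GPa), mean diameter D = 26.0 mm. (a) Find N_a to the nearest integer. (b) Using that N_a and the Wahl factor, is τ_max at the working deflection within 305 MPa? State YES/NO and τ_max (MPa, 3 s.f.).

(a) 16 coils; (b) YES, τ_max = 289 MPa

N_a = Gd⁴/(8D³k) = (78.0×10³)(6.1⁴)/(8·26.0³·48) = 16 → N_a = 16
Actual rate k = Gd⁴/(8D³·16) = 48.005 N/mm
Working load F = kδ = 48.005·15 = 720.07 N
C = 26.0/6.1 = 4.2623; K_W = (4C−1)/(4C−4)+0.615/C = 1.3742
τ_max = K_W·8FD/(πd³) = 1.3742·210.04 = 288.63 MPa
τ_max ≤ 305 MPa → acceptable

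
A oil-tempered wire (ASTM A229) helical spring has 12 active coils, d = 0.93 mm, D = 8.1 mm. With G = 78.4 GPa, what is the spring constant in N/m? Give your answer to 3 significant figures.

1150 N/m

k = Gd⁴/(8D³N_a) = (78.4×10³ × 0.93⁴) / (8 × 8.1³ × 12)
  = 58647.3 / 51018.3 = 1.1495 N/mm = 1149.5 N/m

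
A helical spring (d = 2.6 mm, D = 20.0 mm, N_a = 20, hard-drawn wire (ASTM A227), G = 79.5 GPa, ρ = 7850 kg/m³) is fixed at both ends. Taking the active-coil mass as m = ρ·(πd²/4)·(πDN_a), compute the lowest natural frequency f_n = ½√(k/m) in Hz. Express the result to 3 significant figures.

116 Hz

k = Gd⁴/(8D³N_a) = (79.5×10³)(2.6⁴)/(8·20.0³·20) = 2.8382 N/mm = 2838.2 N/m
Wire length L = πDN_a = π·20.0·20 = 1256.6 mm
m = ρ·(πd²/4)·L = 7850 × 5.3093×10⁻⁶ m² × 1.2566 m = 0.052374 kg
f_n = ½√(k/m) = 0.5·√(2838.2/0.052374) = 0.5·√(54192) = 116.4 Hz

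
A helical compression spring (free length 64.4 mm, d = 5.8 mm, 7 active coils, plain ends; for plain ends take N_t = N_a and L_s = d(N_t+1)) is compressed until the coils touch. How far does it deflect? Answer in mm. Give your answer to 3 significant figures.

N_t = 7; L_s = 5.8·8 = 46.4 mm
δ_solid = L₀ − L_s = 64.4 − 46.4 = 18 mm

18.0 mm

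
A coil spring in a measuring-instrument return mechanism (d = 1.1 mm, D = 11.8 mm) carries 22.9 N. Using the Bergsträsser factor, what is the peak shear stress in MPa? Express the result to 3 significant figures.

582 MPa

Spring index C = D/d = 11.8/1.1 = 10.7273
K_B = (4C+2)/(4C−3) = 44.909/39.909 = 1.1253
τ₀ = 8FD/(πd³) = 8·22.9·11.8/(π·1.1³) = 2161.76/4.1815 = 516.99 MPa
τ_max = K·τ₀ = 1.1253 × 516.99 = 581.76 MPa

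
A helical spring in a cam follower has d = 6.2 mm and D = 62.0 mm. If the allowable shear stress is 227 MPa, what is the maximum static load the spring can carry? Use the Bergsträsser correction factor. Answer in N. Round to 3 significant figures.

C = D/d = 62.0/6.2 = 10.0000
K_B = (4C+2)/(4C−3) = 42.000/37.000 = 1.1351
τ_max = K·8FD/(πd³) → F_max = τ_allow·πd³/(8DK)
F_max = 227·π·6.2³/(8·62.0·1.1351) = 1.6996e+05/563.03 = 301.87 N

302 N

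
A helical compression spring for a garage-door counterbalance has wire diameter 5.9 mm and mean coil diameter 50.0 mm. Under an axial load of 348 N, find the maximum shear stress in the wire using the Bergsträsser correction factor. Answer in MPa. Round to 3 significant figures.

Spring index C = D/d = 50.0/5.9 = 8.4746
K_B = (4C+2)/(4C−3) = 35.898/30.898 = 1.1618
τ₀ = 8FD/(πd³) = 8·348·50.0/(π·5.9³) = 139200/645.22 = 215.74 MPa
τ_max = K·τ₀ = 1.1618 × 215.74 = 250.65 MPa

251 MPa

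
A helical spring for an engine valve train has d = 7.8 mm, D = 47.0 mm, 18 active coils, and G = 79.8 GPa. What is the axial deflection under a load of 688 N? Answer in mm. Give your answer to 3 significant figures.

k = Gd⁴/(8D³N_a) = (79.8×10³)(7.8⁴)/(8·47.0³·18) = 19.757 N/mm
δ = F/k = 688 / 19.757 = 34.823 mm

34.8 mm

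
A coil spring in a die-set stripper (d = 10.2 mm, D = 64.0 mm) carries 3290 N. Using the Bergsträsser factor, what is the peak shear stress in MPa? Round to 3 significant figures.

620 MPa

Spring index C = D/d = 64.0/10.2 = 6.2745
K_B = (4C+2)/(4C−3) = 27.098/22.098 = 1.2263
τ₀ = 8FD/(πd³) = 8·3290·64.0/(π·10.2³) = 1.68448e+06/3333.9 = 505.26 MPa
τ_max = K·τ₀ = 1.2263 × 505.26 = 619.58 MPa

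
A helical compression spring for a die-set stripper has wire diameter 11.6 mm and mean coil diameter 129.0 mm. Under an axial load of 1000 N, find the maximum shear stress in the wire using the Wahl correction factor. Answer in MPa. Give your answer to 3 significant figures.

238 MPa

Spring index C = D/d = 129.0/11.6 = 11.1207
K_W = (4C−1)/(4C−4) + 0.615/C = 43.483/40.483 + 0.0553 = 1.1294
τ₀ = 8FD/(πd³) = 8·1000·129.0/(π·11.6³) = 1.032e+06/4903.7 = 210.45 MPa
τ_max = K·τ₀ = 1.1294 × 210.45 = 237.69 MPa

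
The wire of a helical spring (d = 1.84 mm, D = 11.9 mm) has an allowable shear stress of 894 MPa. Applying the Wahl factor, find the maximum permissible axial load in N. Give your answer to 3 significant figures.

C = D/d = 11.9/1.84 = 6.4674
K_W = (4C−1)/(4C−4) + 0.615/C = 24.870/21.870 + 0.0951 = 1.2323
τ_max = K·8FD/(πd³) → F_max = τ_allow·πd³/(8DK)
F_max = 894·π·1.84³/(8·11.9·1.2323) = 17496/117.31 = 149.14 N

149 N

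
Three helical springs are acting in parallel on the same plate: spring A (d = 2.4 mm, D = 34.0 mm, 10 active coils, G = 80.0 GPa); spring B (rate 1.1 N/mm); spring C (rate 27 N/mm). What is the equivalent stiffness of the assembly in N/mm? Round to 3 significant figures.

k_A = Gd⁴/(8D³N_a) = (80.0×10³)(2.4⁴)/(8·34.0³·10) = 0.84413 N/mm
Parallel: k_eq = 0.84413 + 1.1 + 27 = 28.944 N/mm

28.9 N/mm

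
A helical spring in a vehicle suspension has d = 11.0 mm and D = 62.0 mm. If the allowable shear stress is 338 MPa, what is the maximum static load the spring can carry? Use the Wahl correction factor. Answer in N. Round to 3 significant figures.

C = D/d = 62.0/11.0 = 5.6364
K_W = (4C−1)/(4C−4) + 0.615/C = 21.545/18.545 + 0.1091 = 1.2709
τ_max = K·8FD/(πd³) → F_max = τ_allow·πd³/(8DK)
F_max = 338·π·11.0³/(8·62.0·1.2709) = 1.4133e+06/630.36 = 2242.1 N

2240 N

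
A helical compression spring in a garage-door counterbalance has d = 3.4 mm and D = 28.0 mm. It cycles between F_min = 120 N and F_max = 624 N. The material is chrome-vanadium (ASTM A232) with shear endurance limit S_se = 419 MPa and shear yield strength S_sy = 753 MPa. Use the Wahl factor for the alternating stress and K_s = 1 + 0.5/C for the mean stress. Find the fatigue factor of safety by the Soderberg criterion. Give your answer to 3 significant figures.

C = D/d = 28.0/3.4 = 8.2353; K_W = (4C−1)/(4C−4)+0.615/C = 1.1783; K_s = 1+0.5/C = 1.0607
F_a = (F_max−F_min)/2 = 252 N; F_m = (F_max+F_min)/2 = 372 N
τ_a = K_W·8F_aD/(πd³) = 1.1783 × 457.15 = 538.68 MPa
τ_m = K_s·8F_mD/(πd³) = 1.0607 × 674.85 = 715.82 MPa
Soderberg: 1/n_f = τ_a/S_se + τ_m/S_sy = 538.68/419 + 715.82/753 = 1.28563 + 0.95062 = 2.2363
n_f = 1/2.2363 = 0.4472

0.447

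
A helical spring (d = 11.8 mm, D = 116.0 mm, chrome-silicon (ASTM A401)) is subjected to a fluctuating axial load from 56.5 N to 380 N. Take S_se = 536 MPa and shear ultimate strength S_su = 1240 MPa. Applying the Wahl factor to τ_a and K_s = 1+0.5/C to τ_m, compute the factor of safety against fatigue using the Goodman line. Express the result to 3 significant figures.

C = D/d = 116.0/11.8 = 9.8305; K_W = (4C−1)/(4C−4)+0.615/C = 1.1475; K_s = 1+0.5/C = 1.0509
F_a = (F_max−F_min)/2 = 161.75 N; F_m = (F_max+F_min)/2 = 218.25 N
τ_a = K_W·8F_aD/(πd³) = 1.1475 × 29.08 = 33.369 MPa
τ_m = K_s·8F_mD/(πd³) = 1.0509 × 39.238 = 41.234 MPa
Goodman: 1/n_f = τ_a/S_se + τ_m/S_su = 33.369/536 + 41.234/1240 = 0.06226 + 0.03325 = 0.095509
n_f = 1/0.095509 = 10.47

10.5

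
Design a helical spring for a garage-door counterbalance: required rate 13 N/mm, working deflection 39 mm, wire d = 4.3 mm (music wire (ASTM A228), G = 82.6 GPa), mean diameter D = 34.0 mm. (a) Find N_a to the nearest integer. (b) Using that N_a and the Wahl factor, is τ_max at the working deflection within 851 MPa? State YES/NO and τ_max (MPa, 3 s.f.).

N_a = Gd⁴/(8D³k) = (82.6×10³)(4.3⁴)/(8·34.0³·13) = 6.909 → N_a = 7
Actual rate k = Gd⁴/(8D³·7) = 12.83 N/mm
Working load F = kδ = 12.83·39 = 500.37 N
C = 34.0/4.3 = 7.9070; K_W = (4C−1)/(4C−4)+0.615/C = 1.1864
τ_max = K_W·8FD/(πd³) = 1.1864·544.89 = 646.44 MPa
τ_max ≤ 851 MPa → acceptable

(a) 7 coils; (b) YES, τ_max = 646 MPa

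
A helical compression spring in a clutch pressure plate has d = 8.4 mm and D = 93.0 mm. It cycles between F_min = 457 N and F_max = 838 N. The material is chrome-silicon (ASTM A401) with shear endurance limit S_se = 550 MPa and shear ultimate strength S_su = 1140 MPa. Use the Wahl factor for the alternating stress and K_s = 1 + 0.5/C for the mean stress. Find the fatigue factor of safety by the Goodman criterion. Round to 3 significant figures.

2.54

C = D/d = 93.0/8.4 = 11.0714; K_W = (4C−1)/(4C−4)+0.615/C = 1.1300; K_s = 1+0.5/C = 1.0452
F_a = (F_max−F_min)/2 = 190.5 N; F_m = (F_max+F_min)/2 = 647.5 N
τ_a = K_W·8F_aD/(πd³) = 1.1300 × 76.117 = 86.013 MPa
τ_m = K_s·8F_mD/(πd³) = 1.0452 × 258.72 = 270.4 MPa
Goodman: 1/n_f = τ_a/S_se + τ_m/S_su = 86.013/550 + 270.4/1140 = 0.15639 + 0.23719 = 0.39358
n_f = 1/0.39358 = 2.541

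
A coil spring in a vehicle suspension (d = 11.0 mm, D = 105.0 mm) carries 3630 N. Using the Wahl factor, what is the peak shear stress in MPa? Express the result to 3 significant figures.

840 MPa

Spring index C = D/d = 105.0/11.0 = 9.5455
K_W = (4C−1)/(4C−4) + 0.615/C = 37.182/34.182 + 0.0644 = 1.1522
τ₀ = 8FD/(πd³) = 8·3630·105.0/(π·11.0³) = 3.0492e+06/4181.5 = 729.22 MPa
τ_max = K·τ₀ = 1.1522 × 729.22 = 840.2 MPa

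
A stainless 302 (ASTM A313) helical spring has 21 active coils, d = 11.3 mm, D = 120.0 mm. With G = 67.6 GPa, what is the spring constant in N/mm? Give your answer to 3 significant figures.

k = Gd⁴/(8D³N_a) = (67.6×10³ × 11.3⁴) / (8 × 120.0³ × 21)
  = 1.1022e+09 / 2.90304e+08 = 3.7967 N/mm

3.80 N/mm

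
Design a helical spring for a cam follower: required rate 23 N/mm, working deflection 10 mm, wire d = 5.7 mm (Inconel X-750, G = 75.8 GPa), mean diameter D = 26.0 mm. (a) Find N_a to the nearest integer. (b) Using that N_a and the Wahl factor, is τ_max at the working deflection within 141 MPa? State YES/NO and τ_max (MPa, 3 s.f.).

N_a = Gd⁴/(8D³k) = (75.8×10³)(5.7⁴)/(8·26.0³·23) = 24.74 → N_a = 25
Actual rate k = Gd⁴/(8D³·25) = 22.762 N/mm
Working load F = kδ = 22.762·10 = 227.62 N
C = 26.0/5.7 = 4.5614; K_W = (4C−1)/(4C−4)+0.615/C = 1.3454
τ_max = K_W·8FD/(πd³) = 1.3454·81.378 = 109.49 MPa
τ_max ≤ 141 MPa → acceptable

(a) 25 coils; (b) YES, τ_max = 109 MPa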